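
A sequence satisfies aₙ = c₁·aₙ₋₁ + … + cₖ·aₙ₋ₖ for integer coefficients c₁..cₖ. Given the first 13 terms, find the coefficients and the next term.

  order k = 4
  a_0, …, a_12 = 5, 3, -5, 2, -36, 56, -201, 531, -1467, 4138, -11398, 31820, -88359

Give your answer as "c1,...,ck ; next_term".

  a_4 = -1·2 + 4·-5 + -3·3 + -1·5 = -36
  a_5 = -1·-36 + 4·2 + -3·-5 + -1·3 = 56
  a_6 = -1·56 + 4·-36 + -3·2 + -1·-5 = -201
  a_7 = -1·-201 + 4·56 + -3·-36 + -1·2 = 531
  a_8 = -1·531 + 4·-201 + -3·56 + -1·-36 = -1467
  a_9 = -1·-1467 + 4·531 + -3·-201 + -1·56 = 4138
  a_10 = -1·4138 + 4·-1467 + -3·531 + -1·-201 = -11398
  a_11 = -1·-11398 + 4·4138 + -3·-1467 + -1·531 = 31820
  a_12 = -1·31820 + 4·-11398 + -3·4138 + -1·-1467 = -88359
  a_13 = -1·-88359 + 4·31820 + -3·-11398 + -1·4138 = 245695

-1,4,-3,-1 ; 245695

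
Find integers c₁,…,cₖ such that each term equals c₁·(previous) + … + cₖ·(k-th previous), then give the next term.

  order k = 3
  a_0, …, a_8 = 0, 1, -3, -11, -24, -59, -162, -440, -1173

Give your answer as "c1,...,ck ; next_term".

  a_3 = 3·-3 + -2·1 + 3·0 = -11
  a_4 = 3·-11 + -2·-3 + 3·1 = -24
  a_5 = 3·-24 + -2·-11 + 3·-3 = -59
  a_6 = 3·-59 + -2·-24 + 3·-11 = -162
  a_7 = 3·-162 + -2·-59 + 3·-24 = -440
  a_8 = 3·-440 + -2·-162 + 3·-59 = -1173
  a_9 = 3·-1173 + -2·-440 + 3·-162 = -3125

3,-2,3 ; -3125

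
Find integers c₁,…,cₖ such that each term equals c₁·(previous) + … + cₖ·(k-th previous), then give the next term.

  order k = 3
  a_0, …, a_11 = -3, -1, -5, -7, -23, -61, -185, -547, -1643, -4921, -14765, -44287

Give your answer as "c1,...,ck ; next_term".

3,1,-3 ; -132863

  a_3 = 3·-5 + 1·-1 + -3·-3 = -7
  a_4 = 3·-7 + 1·-5 + -3·-1 = -23
  a_5 = 3·-23 + 1·-7 + -3·-5 = -61
  a_6 = 3·-61 + 1·-23 + -3·-7 = -185
  a_7 = 3·-185 + 1·-61 + -3·-23 = -547
  a_8 = 3·-547 + 1·-185 + -3·-61 = -1643
  a_9 = 3·-1643 + 1·-547 + -3·-185 = -4921
  a_10 = 3·-4921 + 1·-1643 + -3·-547 = -14765
  a_11 = 3·-14765 + 1·-4921 + -3·-1643 = -44287
  a_12 = 3·-44287 + 1·-14765 + -3·-4921 = -132863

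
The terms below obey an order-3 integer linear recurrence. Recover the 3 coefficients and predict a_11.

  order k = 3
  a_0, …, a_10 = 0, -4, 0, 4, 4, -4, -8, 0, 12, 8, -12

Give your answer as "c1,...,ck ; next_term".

0,-1,-1 ; -20

  a_3 = 0·0 + -1·-4 + -1·0 = 4
  a_4 = 0·4 + -1·0 + -1·-4 = 4
  a_5 = 0·4 + -1·4 + -1·0 = -4
  a_6 = 0·-4 + -1·4 + -1·4 = -8
  a_7 = 0·-8 + -1·-4 + -1·4 = 0
  a_8 = 0·0 + -1·-8 + -1·-4 = 12
  a_9 = 0·12 + -1·0 + -1·-8 = 8
  a_10 = 0·8 + -1·12 + -1·0 = -12
  a_11 = 0·-12 + -1·8 + -1·12 = -20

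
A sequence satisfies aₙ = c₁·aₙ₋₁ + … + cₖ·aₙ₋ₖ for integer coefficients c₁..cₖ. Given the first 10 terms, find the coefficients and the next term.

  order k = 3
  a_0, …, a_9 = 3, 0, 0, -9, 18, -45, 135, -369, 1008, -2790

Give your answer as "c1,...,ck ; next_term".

  a_3 = -2·0 + 1·0 + -3·3 = -9
  a_4 = -2·-9 + 1·0 + -3·0 = 18
  a_5 = -2·18 + 1·-9 + -3·0 = -45
  a_6 = -2·-45 + 1·18 + -3·-9 = 135
  a_7 = -2·135 + 1·-45 + -3·18 = -369
  a_8 = -2·-369 + 1·135 + -3·-45 = 1008
  a_9 = -2·1008 + 1·-369 + -3·135 = -2790
  a_10 = -2·-2790 + 1·1008 + -3·-369 = 7695

-2,1,-3 ; 7695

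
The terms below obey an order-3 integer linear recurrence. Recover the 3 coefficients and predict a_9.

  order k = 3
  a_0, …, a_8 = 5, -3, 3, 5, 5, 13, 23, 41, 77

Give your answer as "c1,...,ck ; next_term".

1,1,1 ; 141

  a_3 = 1·3 + 1·-3 + 1·5 = 5
  a_4 = 1·5 + 1·3 + 1·-3 = 5
  a_5 = 1·5 + 1·5 + 1·3 = 13
  a_6 = 1·13 + 1·5 + 1·5 = 23
  a_7 = 1·23 + 1·13 + 1·5 = 41
  a_8 = 1·41 + 1·23 + 1·13 = 77
  a_9 = 1·77 + 1·41 + 1·23 = 141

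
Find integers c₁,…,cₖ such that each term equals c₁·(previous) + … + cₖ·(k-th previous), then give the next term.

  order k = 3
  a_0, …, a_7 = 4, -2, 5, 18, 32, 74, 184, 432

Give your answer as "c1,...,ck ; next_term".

2,0,2 ; 1012

  a_3 = 2·5 + 0·-2 + 2·4 = 18
  a_4 = 2·18 + 0·5 + 2·-2 = 32
  a_5 = 2·32 + 0·18 + 2·5 = 74
  a_6 = 2·74 + 0·32 + 2·18 = 184
  a_7 = 2·184 + 0·74 + 2·32 = 432
  a_8 = 2·432 + 0·184 + 2·74 = 1012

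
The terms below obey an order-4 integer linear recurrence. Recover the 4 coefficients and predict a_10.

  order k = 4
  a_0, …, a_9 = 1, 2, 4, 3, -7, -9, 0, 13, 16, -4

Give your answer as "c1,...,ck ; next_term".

  a_4 = 0·3 + -1·4 + -1·2 + -1·1 = -7
  a_5 = 0·-7 + -1·3 + -1·4 + -1·2 = -9
  a_6 = 0·-9 + -1·-7 + -1·3 + -1·4 = 0
  a_7 = 0·0 + -1·-9 + -1·-7 + -1·3 = 13
  a_8 = 0·13 + -1·0 + -1·-9 + -1·-7 = 16
  a_9 = 0·16 + -1·13 + -1·0 + -1·-9 = -4
  a_10 = 0·-4 + -1·16 + -1·13 + -1·0 = -29

0,-1,-1,-1 ; -29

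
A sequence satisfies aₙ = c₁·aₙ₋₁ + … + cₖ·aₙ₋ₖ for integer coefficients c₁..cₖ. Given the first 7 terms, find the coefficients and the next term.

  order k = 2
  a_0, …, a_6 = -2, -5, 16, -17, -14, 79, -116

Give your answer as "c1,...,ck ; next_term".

-2,-3 ; -5

  a_2 = -2·-5 + -3·-2 = 16
  a_3 = -2·16 + -3·-5 = -17
  a_4 = -2·-17 + -3·16 = -14
  a_5 = -2·-14 + -3·-17 = 79
  a_6 = -2·79 + -3·-14 = -116
  a_7 = -2·-116 + -3·79 = -5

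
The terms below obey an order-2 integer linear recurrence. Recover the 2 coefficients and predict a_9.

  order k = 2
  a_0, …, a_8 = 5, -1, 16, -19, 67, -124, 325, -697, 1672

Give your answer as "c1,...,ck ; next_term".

-1,3 ; -3763

  a_2 = -1·-1 + 3·5 = 16
  a_3 = -1·16 + 3·-1 = -19
  a_4 = -1·-19 + 3·16 = 67
  a_5 = -1·67 + 3·-19 = -124
  a_6 = -1·-124 + 3·67 = 325
  a_7 = -1·325 + 3·-124 = -697
  a_8 = -1·-697 + 3·325 = 1672
  a_9 = -1·1672 + 3·-697 = -3763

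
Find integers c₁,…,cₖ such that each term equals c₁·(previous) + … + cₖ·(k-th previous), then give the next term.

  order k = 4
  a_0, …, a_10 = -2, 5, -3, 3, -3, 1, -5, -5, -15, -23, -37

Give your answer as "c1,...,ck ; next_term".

  a_4 = 4·3 + -3·-3 + -4·5 + 2·-2 = -3
  a_5 = 4·-3 + -3·3 + -4·-3 + 2·5 = 1
  a_6 = 4·1 + -3·-3 + -4·3 + 2·-3 = -5
  a_7 = 4·-5 + -3·1 + -4·-3 + 2·3 = -5
  a_8 = 4·-5 + -3·-5 + -4·1 + 2·-3 = -15
  a_9 = 4·-15 + -3·-5 + -4·-5 + 2·1 = -23
  a_10 = 4·-23 + -3·-15 + -4·-5 + 2·-5 = -37
  a_11 = 4·-37 + -3·-23 + -4·-15 + 2·-5 = -29

4,-3,-4,2 ; -29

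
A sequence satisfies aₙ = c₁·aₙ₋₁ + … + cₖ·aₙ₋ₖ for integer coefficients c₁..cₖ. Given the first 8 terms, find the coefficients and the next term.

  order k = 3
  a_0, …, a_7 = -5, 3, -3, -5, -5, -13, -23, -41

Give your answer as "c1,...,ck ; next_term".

  a_3 = 1·-3 + 1·3 + 1·-5 = -5
  a_4 = 1·-5 + 1·-3 + 1·3 = -5
  a_5 = 1·-5 + 1·-5 + 1·-3 = -13
  a_6 = 1·-13 + 1·-5 + 1·-5 = -23
  a_7 = 1·-23 + 1·-13 + 1·-5 = -41
  a_8 = 1·-41 + 1·-23 + 1·-13 = -77

1,1,1 ; -77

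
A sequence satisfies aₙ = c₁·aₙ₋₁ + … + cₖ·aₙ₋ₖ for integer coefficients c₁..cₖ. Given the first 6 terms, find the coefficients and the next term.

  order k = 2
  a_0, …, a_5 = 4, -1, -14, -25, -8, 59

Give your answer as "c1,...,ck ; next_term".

  a_2 = 2·-1 + -3·4 = -14
  a_3 = 2·-14 + -3·-1 = -25
  a_4 = 2·-25 + -3·-14 = -8
  a_5 = 2·-8 + -3·-25 = 59
  a_6 = 2·59 + -3·-8 = 142

2,-3 ; 142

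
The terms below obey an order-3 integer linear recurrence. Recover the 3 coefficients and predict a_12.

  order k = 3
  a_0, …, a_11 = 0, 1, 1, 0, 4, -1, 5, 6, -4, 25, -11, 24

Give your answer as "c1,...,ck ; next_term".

-1,1,3 ; 40

  a_3 = -1·1 + 1·1 + 3·0 = 0
  a_4 = -1·0 + 1·1 + 3·1 = 4
  a_5 = -1·4 + 1·0 + 3·1 = -1
  a_6 = -1·-1 + 1·4 + 3·0 = 5
  a_7 = -1·5 + 1·-1 + 3·4 = 6
  a_8 = -1·6 + 1·5 + 3·-1 = -4
  a_9 = -1·-4 + 1·6 + 3·5 = 25
  a_10 = -1·25 + 1·-4 + 3·6 = -11
  a_11 = -1·-11 + 1·25 + 3·-4 = 24
  a_12 = -1·24 + 1·-11 + 3·25 = 40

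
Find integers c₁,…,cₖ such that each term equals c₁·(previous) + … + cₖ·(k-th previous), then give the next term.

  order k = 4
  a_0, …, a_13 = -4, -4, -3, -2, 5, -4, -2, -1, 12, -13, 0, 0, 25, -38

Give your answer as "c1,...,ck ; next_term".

  a_4 = -1·-2 + -1·-3 + -1·-4 + 1·-4 = 5
  a_5 = -1·5 + -1·-2 + -1·-3 + 1·-4 = -4
  a_6 = -1·-4 + -1·5 + -1·-2 + 1·-3 = -2
  a_7 = -1·-2 + -1·-4 + -1·5 + 1·-2 = -1
  a_8 = -1·-1 + -1·-2 + -1·-4 + 1·5 = 12
  a_9 = -1·12 + -1·-1 + -1·-2 + 1·-4 = -13
  a_10 = -1·-13 + -1·12 + -1·-1 + 1·-2 = 0
  a_11 = -1·0 + -1·-13 + -1·12 + 1·-1 = 0
  a_12 = -1·0 + -1·0 + -1·-13 + 1·12 = 25
  a_13 = -1·25 + -1·0 + -1·0 + 1·-13 = -38
  a_14 = -1·-38 + -1·25 + -1·0 + 1·0 = 13

-1,-1,-1,1 ; 13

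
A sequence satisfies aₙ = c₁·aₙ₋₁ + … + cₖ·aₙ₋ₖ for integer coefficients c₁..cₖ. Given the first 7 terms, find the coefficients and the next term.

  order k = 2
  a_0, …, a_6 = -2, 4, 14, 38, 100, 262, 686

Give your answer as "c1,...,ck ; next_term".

3,-1 ; 1796

  a_2 = 3·4 + -1·-2 = 14
  a_3 = 3·14 + -1·4 = 38
  a_4 = 3·38 + -1·14 = 100
  a_5 = 3·100 + -1·38 = 262
  a_6 = 3·262 + -1·100 = 686
  a_7 = 3·686 + -1·262 = 1796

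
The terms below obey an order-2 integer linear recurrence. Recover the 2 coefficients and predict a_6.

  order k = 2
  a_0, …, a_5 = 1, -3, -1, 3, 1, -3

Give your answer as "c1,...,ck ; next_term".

0,-1 ; -1

  a_2 = 0·-3 + -1·1 = -1
  a_3 = 0·-1 + -1·-3 = 3
  a_4 = 0·3 + -1·-1 = 1
  a_5 = 0·1 + -1·3 = -3
  a_6 = 0·-3 + -1·1 = -1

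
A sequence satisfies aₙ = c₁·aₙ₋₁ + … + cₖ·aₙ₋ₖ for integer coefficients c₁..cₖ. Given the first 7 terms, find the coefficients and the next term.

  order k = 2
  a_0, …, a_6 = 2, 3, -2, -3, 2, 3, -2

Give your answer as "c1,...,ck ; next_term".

0,-1 ; -3

  a_2 = 0·3 + -1·2 = -2
  a_3 = 0·-2 + -1·3 = -3
  a_4 = 0·-3 + -1·-2 = 2
  a_5 = 0·2 + -1·-3 = 3
  a_6 = 0·3 + -1·2 = -2
  a_7 = 0·-2 + -1·3 = -3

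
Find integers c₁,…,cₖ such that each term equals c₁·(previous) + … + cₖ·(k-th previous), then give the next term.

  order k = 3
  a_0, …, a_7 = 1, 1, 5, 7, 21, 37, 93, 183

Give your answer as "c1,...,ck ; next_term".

  a_3 = 1·5 + 3·1 + -1·1 = 7
  a_4 = 1·7 + 3·5 + -1·1 = 21
  a_5 = 1·21 + 3·7 + -1·5 = 37
  a_6 = 1·37 + 3·21 + -1·7 = 93
  a_7 = 1·93 + 3·37 + -1·21 = 183
  a_8 = 1·183 + 3·93 + -1·37 = 425

1,3,-1 ; 425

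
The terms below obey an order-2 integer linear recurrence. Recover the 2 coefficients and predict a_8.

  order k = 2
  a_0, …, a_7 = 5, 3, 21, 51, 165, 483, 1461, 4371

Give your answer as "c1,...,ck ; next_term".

2,3 ; 13125

  a_2 = 2·3 + 3·5 = 21
  a_3 = 2·21 + 3·3 = 51
  a_4 = 2·51 + 3·21 = 165
  a_5 = 2·165 + 3·51 = 483
  a_6 = 2·483 + 3·165 = 1461
  a_7 = 2·1461 + 3·483 = 4371
  a_8 = 2·4371 + 3·1461 = 13125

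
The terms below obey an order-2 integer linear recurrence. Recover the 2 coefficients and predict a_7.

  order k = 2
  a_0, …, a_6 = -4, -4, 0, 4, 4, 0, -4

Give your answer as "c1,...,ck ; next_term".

1,-1 ; -4

  a_2 = 1·-4 + -1·-4 = 0
  a_3 = 1·0 + -1·-4 = 4
  a_4 = 1·4 + -1·0 = 4
  a_5 = 1·4 + -1·4 = 0
  a_6 = 1·0 + -1·4 = -4
  a_7 = 1·-4 + -1·0 = -4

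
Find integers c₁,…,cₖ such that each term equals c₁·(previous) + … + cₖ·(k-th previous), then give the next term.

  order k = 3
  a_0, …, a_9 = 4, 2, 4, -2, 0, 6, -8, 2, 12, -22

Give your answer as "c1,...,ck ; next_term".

  a_3 = -1·4 + -1·2 + 1·4 = -2
  a_4 = -1·-2 + -1·4 + 1·2 = 0
  a_5 = -1·0 + -1·-2 + 1·4 = 6
  a_6 = -1·6 + -1·0 + 1·-2 = -8
  a_7 = -1·-8 + -1·6 + 1·0 = 2
  a_8 = -1·2 + -1·-8 + 1·6 = 12
  a_9 = -1·12 + -1·2 + 1·-8 = -22
  a_10 = -1·-22 + -1·12 + 1·2 = 12

-1,-1,1 ; 12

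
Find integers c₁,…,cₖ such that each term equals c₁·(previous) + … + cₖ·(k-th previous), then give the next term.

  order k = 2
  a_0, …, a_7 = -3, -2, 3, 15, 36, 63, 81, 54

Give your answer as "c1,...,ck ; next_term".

3,-3 ; -81

  a_2 = 3·-2 + -3·-3 = 3
  a_3 = 3·3 + -3·-2 = 15
  a_4 = 3·15 + -3·3 = 36
  a_5 = 3·36 + -3·15 = 63
  a_6 = 3·63 + -3·36 = 81
  a_7 = 3·81 + -3·63 = 54
  a_8 = 3·54 + -3·81 = -81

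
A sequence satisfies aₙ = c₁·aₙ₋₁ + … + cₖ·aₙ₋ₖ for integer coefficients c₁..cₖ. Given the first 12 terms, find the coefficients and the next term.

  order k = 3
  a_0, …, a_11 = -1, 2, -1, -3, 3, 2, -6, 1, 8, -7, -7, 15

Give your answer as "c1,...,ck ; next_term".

  a_3 = 0·-1 + -1·2 + 1·-1 = -3
  a_4 = 0·-3 + -1·-1 + 1·2 = 3
  a_5 = 0·3 + -1·-3 + 1·-1 = 2
  a_6 = 0·2 + -1·3 + 1·-3 = -6
  a_7 = 0·-6 + -1·2 + 1·3 = 1
  a_8 = 0·1 + -1·-6 + 1·2 = 8
  a_9 = 0·8 + -1·1 + 1·-6 = -7
  a_10 = 0·-7 + -1·8 + 1·1 = -7
  a_11 = 0·-7 + -1·-7 + 1·8 = 15
  a_12 = 0·15 + -1·-7 + 1·-7 = 0

0,-1,1 ; 0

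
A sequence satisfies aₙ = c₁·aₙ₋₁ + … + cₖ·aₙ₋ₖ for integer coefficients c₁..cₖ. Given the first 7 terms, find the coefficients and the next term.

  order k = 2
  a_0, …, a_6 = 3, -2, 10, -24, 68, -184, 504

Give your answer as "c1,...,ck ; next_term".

-2,2 ; -1376

  a_2 = -2·-2 + 2·3 = 10
  a_3 = -2·10 + 2·-2 = -24
  a_4 = -2·-24 + 2·10 = 68
  a_5 = -2·68 + 2·-24 = -184
  a_6 = -2·-184 + 2·68 = 504
  a_7 = -2·504 + 2·-184 = -1376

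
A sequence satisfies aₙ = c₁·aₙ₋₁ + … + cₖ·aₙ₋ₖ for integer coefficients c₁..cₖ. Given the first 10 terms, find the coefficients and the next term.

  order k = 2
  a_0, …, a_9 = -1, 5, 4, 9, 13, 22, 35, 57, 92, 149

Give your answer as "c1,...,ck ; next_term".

  a_2 = 1·5 + 1·-1 = 4
  a_3 = 1·4 + 1·5 = 9
  a_4 = 1·9 + 1·4 = 13
  a_5 = 1·13 + 1·9 = 22
  a_6 = 1·22 + 1·13 = 35
  a_7 = 1·35 + 1·22 = 57
  a_8 = 1·57 + 1·35 = 92
  a_9 = 1·92 + 1·57 = 149
  a_10 = 1·149 + 1·92 = 241

1,1 ; 241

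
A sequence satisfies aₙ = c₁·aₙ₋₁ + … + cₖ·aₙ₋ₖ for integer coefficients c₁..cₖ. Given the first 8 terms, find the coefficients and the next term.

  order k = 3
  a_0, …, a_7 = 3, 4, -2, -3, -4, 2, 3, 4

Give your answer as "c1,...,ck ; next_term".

0,0,-1 ; -2

  a_3 = 0·-2 + 0·4 + -1·3 = -3
  a_4 = 0·-3 + 0·-2 + -1·4 = -4
  a_5 = 0·-4 + 0·-3 + -1·-2 = 2
  a_6 = 0·2 + 0·-4 + -1·-3 = 3
  a_7 = 0·3 + 0·2 + -1·-4 = 4
  a_8 = 0·4 + 0·3 + -1·2 = -2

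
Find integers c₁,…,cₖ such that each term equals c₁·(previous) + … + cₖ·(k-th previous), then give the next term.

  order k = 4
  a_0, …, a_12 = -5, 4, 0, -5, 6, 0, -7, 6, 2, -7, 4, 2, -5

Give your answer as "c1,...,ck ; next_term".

  a_4 = -1·-5 + -2·0 + -1·4 + -1·-5 = 6
  a_5 = -1·6 + -2·-5 + -1·0 + -1·4 = 0
  a_6 = -1·0 + -2·6 + -1·-5 + -1·0 = -7
  a_7 = -1·-7 + -2·0 + -1·6 + -1·-5 = 6
  a_8 = -1·6 + -2·-7 + -1·0 + -1·6 = 2
  a_9 = -1·2 + -2·6 + -1·-7 + -1·0 = -7
  a_10 = -1·-7 + -2·2 + -1·6 + -1·-7 = 4
  a_11 = -1·4 + -2·-7 + -1·2 + -1·6 = 2
  a_12 = -1·2 + -2·4 + -1·-7 + -1·2 = -5
  a_13 = -1·-5 + -2·2 + -1·4 + -1·-7 = 4

-1,-2,-1,-1 ; 4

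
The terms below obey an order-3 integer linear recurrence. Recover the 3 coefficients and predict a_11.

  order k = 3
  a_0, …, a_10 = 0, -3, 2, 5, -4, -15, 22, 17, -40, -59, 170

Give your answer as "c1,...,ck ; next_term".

-2,-3,-4 ; -3

  a_3 = -2·2 + -3·-3 + -4·0 = 5
  a_4 = -2·5 + -3·2 + -4·-3 = -4
  a_5 = -2·-4 + -3·5 + -4·2 = -15
  a_6 = -2·-15 + -3·-4 + -4·5 = 22
  a_7 = -2·22 + -3·-15 + -4·-4 = 17
  a_8 = -2·17 + -3·22 + -4·-15 = -40
  a_9 = -2·-40 + -3·17 + -4·22 = -59
  a_10 = -2·-59 + -3·-40 + -4·17 = 170
  a_11 = -2·170 + -3·-59 + -4·-40 = -3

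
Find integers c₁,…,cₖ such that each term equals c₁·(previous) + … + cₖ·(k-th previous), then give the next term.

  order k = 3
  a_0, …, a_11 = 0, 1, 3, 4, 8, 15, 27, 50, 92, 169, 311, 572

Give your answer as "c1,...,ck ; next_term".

1,1,1 ; 1052

  a_3 = 1·3 + 1·1 + 1·0 = 4
  a_4 = 1·4 + 1·3 + 1·1 = 8
  a_5 = 1·8 + 1·4 + 1·3 = 15
  a_6 = 1·15 + 1·8 + 1·4 = 27
  a_7 = 1·27 + 1·15 + 1·8 = 50
  a_8 = 1·50 + 1·27 + 1·15 = 92
  a_9 = 1·92 + 1·50 + 1·27 = 169
  a_10 = 1·169 + 1·92 + 1·50 = 311
  a_11 = 1·311 + 1·169 + 1·92 = 572
  a_12 = 1·572 + 1·311 + 1·169 = 1052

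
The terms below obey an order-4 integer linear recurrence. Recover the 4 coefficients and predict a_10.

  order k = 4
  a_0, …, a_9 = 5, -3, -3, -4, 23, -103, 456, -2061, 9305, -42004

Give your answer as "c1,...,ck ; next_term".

-4,2,-1,2 ; 189599

  a_4 = -4·-4 + 2·-3 + -1·-3 + 2·5 = 23
  a_5 = -4·23 + 2·-4 + -1·-3 + 2·-3 = -103
  a_6 = -4·-103 + 2·23 + -1·-4 + 2·-3 = 456
  a_7 = -4·456 + 2·-103 + -1·23 + 2·-4 = -2061
  a_8 = -4·-2061 + 2·456 + -1·-103 + 2·23 = 9305
  a_9 = -4·9305 + 2·-2061 + -1·456 + 2·-103 = -42004
  a_10 = -4·-42004 + 2·9305 + -1·-2061 + 2·456 = 189599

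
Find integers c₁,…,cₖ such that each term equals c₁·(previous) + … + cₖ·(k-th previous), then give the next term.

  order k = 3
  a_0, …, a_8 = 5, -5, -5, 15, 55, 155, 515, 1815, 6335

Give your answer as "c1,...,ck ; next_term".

4,-3,4 ; 21955

  a_3 = 4·-5 + -3·-5 + 4·5 = 15
  a_4 = 4·15 + -3·-5 + 4·-5 = 55
  a_5 = 4·55 + -3·15 + 4·-5 = 155
  a_6 = 4·155 + -3·55 + 4·15 = 515
  a_7 = 4·515 + -3·155 + 4·55 = 1815
  a_8 = 4·1815 + -3·515 + 4·155 = 6335
  a_9 = 4·6335 + -3·1815 + 4·515 = 21955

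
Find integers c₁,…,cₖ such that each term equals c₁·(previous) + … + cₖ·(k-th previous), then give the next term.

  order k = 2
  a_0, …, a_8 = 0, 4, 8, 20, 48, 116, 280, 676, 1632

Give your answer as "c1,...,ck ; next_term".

2,1 ; 3940

  a_2 = 2·4 + 1·0 = 8
  a_3 = 2·8 + 1·4 = 20
  a_4 = 2·20 + 1·8 = 48
  a_5 = 2·48 + 1·20 = 116
  a_6 = 2·116 + 1·48 = 280
  a_7 = 2·280 + 1·116 = 676
  a_8 = 2·676 + 1·280 = 1632
  a_9 = 2·1632 + 1·676 = 3940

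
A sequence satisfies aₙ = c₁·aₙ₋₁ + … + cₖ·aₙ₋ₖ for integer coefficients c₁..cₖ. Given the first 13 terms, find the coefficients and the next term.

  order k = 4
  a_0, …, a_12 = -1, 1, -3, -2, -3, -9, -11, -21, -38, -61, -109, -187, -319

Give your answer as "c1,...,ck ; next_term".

  a_4 = 1·-2 + 1·-3 + 1·1 + -1·-1 = -3
  a_5 = 1·-3 + 1·-2 + 1·-3 + -1·1 = -9
  a_6 = 1·-9 + 1·-3 + 1·-2 + -1·-3 = -11
  a_7 = 1·-11 + 1·-9 + 1·-3 + -1·-2 = -21
  a_8 = 1·-21 + 1·-11 + 1·-9 + -1·-3 = -38
  a_9 = 1·-38 + 1·-21 + 1·-11 + -1·-9 = -61
  a_10 = 1·-61 + 1·-38 + 1·-21 + -1·-11 = -109
  a_11 = 1·-109 + 1·-61 + 1·-38 + -1·-21 = -187
  a_12 = 1·-187 + 1·-109 + 1·-61 + -1·-38 = -319
  a_13 = 1·-319 + 1·-187 + 1·-109 + -1·-61 = -554

1,1,1,-1 ; -554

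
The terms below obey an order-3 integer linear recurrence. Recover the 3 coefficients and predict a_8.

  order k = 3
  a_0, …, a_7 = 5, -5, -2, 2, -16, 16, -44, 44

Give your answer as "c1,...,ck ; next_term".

-1,2,2 ; -100

  a_3 = -1·-2 + 2·-5 + 2·5 = 2
  a_4 = -1·2 + 2·-2 + 2·-5 = -16
  a_5 = -1·-16 + 2·2 + 2·-2 = 16
  a_6 = -1·16 + 2·-16 + 2·2 = -44
  a_7 = -1·-44 + 2·16 + 2·-16 = 44
  a_8 = -1·44 + 2·-44 + 2·16 = -100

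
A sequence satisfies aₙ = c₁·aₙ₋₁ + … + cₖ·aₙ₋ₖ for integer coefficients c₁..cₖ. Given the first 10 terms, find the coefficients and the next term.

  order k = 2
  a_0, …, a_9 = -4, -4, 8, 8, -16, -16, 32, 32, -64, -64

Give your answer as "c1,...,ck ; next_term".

0,-2 ; 128

  a_2 = 0·-4 + -2·-4 = 8
  a_3 = 0·8 + -2·-4 = 8
  a_4 = 0·8 + -2·8 = -16
  a_5 = 0·-16 + -2·8 = -16
  a_6 = 0·-16 + -2·-16 = 32
  a_7 = 0·32 + -2·-16 = 32
  a_8 = 0·32 + -2·32 = -64
  a_9 = 0·-64 + -2·32 = -64
  a_10 = 0·-64 + -2·-64 = 128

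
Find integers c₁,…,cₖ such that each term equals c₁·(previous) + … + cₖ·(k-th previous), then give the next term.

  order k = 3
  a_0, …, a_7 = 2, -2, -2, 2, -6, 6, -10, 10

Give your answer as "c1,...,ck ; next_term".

  a_3 = -1·-2 + 1·-2 + 1·2 = 2
  a_4 = -1·2 + 1·-2 + 1·-2 = -6
  a_5 = -1·-6 + 1·2 + 1·-2 = 6
  a_6 = -1·6 + 1·-6 + 1·2 = -10
  a_7 = -1·-10 + 1·6 + 1·-6 = 10
  a_8 = -1·10 + 1·-10 + 1·6 = -14

-1,1,1 ; -14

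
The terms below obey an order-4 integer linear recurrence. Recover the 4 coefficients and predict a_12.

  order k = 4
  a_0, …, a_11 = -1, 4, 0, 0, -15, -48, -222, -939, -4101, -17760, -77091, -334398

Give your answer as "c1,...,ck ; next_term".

4,2,-3,3 ; -1450797

  a_4 = 4·0 + 2·0 + -3·4 + 3·-1 = -15
  a_5 = 4·-15 + 2·0 + -3·0 + 3·4 = -48
  a_6 = 4·-48 + 2·-15 + -3·0 + 3·0 = -222
  a_7 = 4·-222 + 2·-48 + -3·-15 + 3·0 = -939
  a_8 = 4·-939 + 2·-222 + -3·-48 + 3·-15 = -4101
  a_9 = 4·-4101 + 2·-939 + -3·-222 + 3·-48 = -17760
  a_10 = 4·-17760 + 2·-4101 + -3·-939 + 3·-222 = -77091
  a_11 = 4·-77091 + 2·-17760 + -3·-4101 + 3·-939 = -334398
  a_12 = 4·-334398 + 2·-77091 + -3·-17760 + 3·-4101 = -1450797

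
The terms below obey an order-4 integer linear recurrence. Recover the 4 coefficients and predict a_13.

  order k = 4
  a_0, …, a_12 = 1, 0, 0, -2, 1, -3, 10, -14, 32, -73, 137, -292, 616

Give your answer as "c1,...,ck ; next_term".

-1,1,-3,-1 ; -1246

  a_4 = -1·-2 + 1·0 + -3·0 + -1·1 = 1
  a_5 = -1·1 + 1·-2 + -3·0 + -1·0 = -3
  a_6 = -1·-3 + 1·1 + -3·-2 + -1·0 = 10
  a_7 = -1·10 + 1·-3 + -3·1 + -1·-2 = -14
  a_8 = -1·-14 + 1·10 + -3·-3 + -1·1 = 32
  a_9 = -1·32 + 1·-14 + -3·10 + -1·-3 = -73
  a_10 = -1·-73 + 1·32 + -3·-14 + -1·10 = 137
  a_11 = -1·137 + 1·-73 + -3·32 + -1·-14 = -292
  a_12 = -1·-292 + 1·137 + -3·-73 + -1·32 = 616
  a_13 = -1·616 + 1·-292 + -3·137 + -1·-73 = -1246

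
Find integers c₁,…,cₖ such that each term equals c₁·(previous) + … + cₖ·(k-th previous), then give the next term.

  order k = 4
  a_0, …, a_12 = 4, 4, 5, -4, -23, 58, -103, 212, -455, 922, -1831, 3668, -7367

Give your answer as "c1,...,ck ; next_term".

-3,-3,-3,-2 ; 14746

  a_4 = -3·-4 + -3·5 + -3·4 + -2·4 = -23
  a_5 = -3·-23 + -3·-4 + -3·5 + -2·4 = 58
  a_6 = -3·58 + -3·-23 + -3·-4 + -2·5 = -103
  a_7 = -3·-103 + -3·58 + -3·-23 + -2·-4 = 212
  a_8 = -3·212 + -3·-103 + -3·58 + -2·-23 = -455
  a_9 = -3·-455 + -3·212 + -3·-103 + -2·58 = 922
  a_10 = -3·922 + -3·-455 + -3·212 + -2·-103 = -1831
  a_11 = -3·-1831 + -3·922 + -3·-455 + -2·212 = 3668
  a_12 = -3·3668 + -3·-1831 + -3·922 + -2·-455 = -7367
  a_13 = -3·-7367 + -3·3668 + -3·-1831 + -2·922 = 14746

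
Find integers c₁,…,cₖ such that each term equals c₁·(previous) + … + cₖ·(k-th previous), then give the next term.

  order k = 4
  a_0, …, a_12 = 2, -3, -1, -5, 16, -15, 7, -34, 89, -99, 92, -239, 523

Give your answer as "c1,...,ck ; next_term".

-1,-1,-2,2 ; -666

  a_4 = -1·-5 + -1·-1 + -2·-3 + 2·2 = 16
  a_5 = -1·16 + -1·-5 + -2·-1 + 2·-3 = -15
  a_6 = -1·-15 + -1·16 + -2·-5 + 2·-1 = 7
  a_7 = -1·7 + -1·-15 + -2·16 + 2·-5 = -34
  a_8 = -1·-34 + -1·7 + -2·-15 + 2·16 = 89
  a_9 = -1·89 + -1·-34 + -2·7 + 2·-15 = -99
  a_10 = -1·-99 + -1·89 + -2·-34 + 2·7 = 92
  a_11 = -1·92 + -1·-99 + -2·89 + 2·-34 = -239
  a_12 = -1·-239 + -1·92 + -2·-99 + 2·89 = 523
  a_13 = -1·523 + -1·-239 + -2·92 + 2·-99 = -666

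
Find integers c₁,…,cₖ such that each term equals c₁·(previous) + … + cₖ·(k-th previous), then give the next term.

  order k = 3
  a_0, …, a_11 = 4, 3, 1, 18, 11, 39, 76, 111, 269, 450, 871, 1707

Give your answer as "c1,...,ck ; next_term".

0,2,3 ; 3092

  a_3 = 0·1 + 2·3 + 3·4 = 18
  a_4 = 0·18 + 2·1 + 3·3 = 11
  a_5 = 0·11 + 2·18 + 3·1 = 39
  a_6 = 0·39 + 2·11 + 3·18 = 76
  a_7 = 0·76 + 2·39 + 3·11 = 111
  a_8 = 0·111 + 2·76 + 3·39 = 269
  a_9 = 0·269 + 2·111 + 3·76 = 450
  a_10 = 0·450 + 2·269 + 3·111 = 871
  a_11 = 0·871 + 2·450 + 3·269 = 1707
  a_12 = 0·1707 + 2·871 + 3·450 = 3092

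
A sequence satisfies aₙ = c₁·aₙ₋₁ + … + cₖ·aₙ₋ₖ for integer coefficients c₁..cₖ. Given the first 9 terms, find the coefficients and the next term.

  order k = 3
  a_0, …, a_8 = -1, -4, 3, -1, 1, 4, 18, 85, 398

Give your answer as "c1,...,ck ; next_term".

4,3,1 ; 1865

  a_3 = 4·3 + 3·-4 + 1·-1 = -1
  a_4 = 4·-1 + 3·3 + 1·-4 = 1
  a_5 = 4·1 + 3·-1 + 1·3 = 4
  a_6 = 4·4 + 3·1 + 1·-1 = 18
  a_7 = 4·18 + 3·4 + 1·1 = 85
  a_8 = 4·85 + 3·18 + 1·4 = 398
  a_9 = 4·398 + 3·85 + 1·18 = 1865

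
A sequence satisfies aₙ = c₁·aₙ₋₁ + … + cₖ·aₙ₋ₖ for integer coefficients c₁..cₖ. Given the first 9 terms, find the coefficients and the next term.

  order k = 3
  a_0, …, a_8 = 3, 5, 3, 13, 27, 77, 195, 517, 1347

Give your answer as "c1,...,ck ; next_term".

  a_3 = 2·3 + 2·5 + -1·3 = 13
  a_4 = 2·13 + 2·3 + -1·5 = 27
  a_5 = 2·27 + 2·13 + -1·3 = 77
  a_6 = 2·77 + 2·27 + -1·13 = 195
  a_7 = 2·195 + 2·77 + -1·27 = 517
  a_8 = 2·517 + 2·195 + -1·77 = 1347
  a_9 = 2·1347 + 2·517 + -1·195 = 3533

2,2,-1 ; 3533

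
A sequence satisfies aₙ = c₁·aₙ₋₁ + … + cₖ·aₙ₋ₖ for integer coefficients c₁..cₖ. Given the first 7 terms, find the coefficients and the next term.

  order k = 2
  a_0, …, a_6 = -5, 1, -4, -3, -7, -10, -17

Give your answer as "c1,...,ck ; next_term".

1,1 ; -27

  a_2 = 1·1 + 1·-5 = -4
  a_3 = 1·-4 + 1·1 = -3
  a_4 = 1·-3 + 1·-4 = -7
  a_5 = 1·-7 + 1·-3 = -10
  a_6 = 1·-10 + 1·-7 = -17
  a_7 = 1·-17 + 1·-10 = -27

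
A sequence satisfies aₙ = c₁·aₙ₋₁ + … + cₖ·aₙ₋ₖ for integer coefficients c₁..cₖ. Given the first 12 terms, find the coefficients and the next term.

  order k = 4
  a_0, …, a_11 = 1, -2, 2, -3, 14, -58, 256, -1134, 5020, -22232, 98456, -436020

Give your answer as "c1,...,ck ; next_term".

-4,2,0,-2 ; 1930952

  a_4 = -4·-3 + 2·2 + 0·-2 + -2·1 = 14
  a_5 = -4·14 + 2·-3 + 0·2 + -2·-2 = -58
  a_6 = -4·-58 + 2·14 + 0·-3 + -2·2 = 256
  a_7 = -4·256 + 2·-58 + 0·14 + -2·-3 = -1134
  a_8 = -4·-1134 + 2·256 + 0·-58 + -2·14 = 5020
  a_9 = -4·5020 + 2·-1134 + 0·256 + -2·-58 = -22232
  a_10 = -4·-22232 + 2·5020 + 0·-1134 + -2·256 = 98456
  a_11 = -4·98456 + 2·-22232 + 0·5020 + -2·-1134 = -436020
  a_12 = -4·-436020 + 2·98456 + 0·-22232 + -2·5020 = 1930952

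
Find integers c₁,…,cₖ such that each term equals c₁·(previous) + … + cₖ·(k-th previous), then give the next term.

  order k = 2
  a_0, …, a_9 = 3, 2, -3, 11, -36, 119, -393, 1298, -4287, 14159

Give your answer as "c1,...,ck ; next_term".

-3,1 ; -46764

  a_2 = -3·2 + 1·3 = -3
  a_3 = -3·-3 + 1·2 = 11
  a_4 = -3·11 + 1·-3 = -36
  a_5 = -3·-36 + 1·11 = 119
  a_6 = -3·119 + 1·-36 = -393
  a_7 = -3·-393 + 1·119 = 1298
  a_8 = -3·1298 + 1·-393 = -4287
  a_9 = -3·-4287 + 1·1298 = 14159
  a_10 = -3·14159 + 1·-4287 = -46764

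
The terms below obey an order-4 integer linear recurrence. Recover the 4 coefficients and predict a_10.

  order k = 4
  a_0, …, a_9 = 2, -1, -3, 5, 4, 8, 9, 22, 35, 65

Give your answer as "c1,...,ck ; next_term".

1,1,0,1 ; 109

  a_4 = 1·5 + 1·-3 + 0·-1 + 1·2 = 4
  a_5 = 1·4 + 1·5 + 0·-3 + 1·-1 = 8
  a_6 = 1·8 + 1·4 + 0·5 + 1·-3 = 9
  a_7 = 1·9 + 1·8 + 0·4 + 1·5 = 22
  a_8 = 1·22 + 1·9 + 0·8 + 1·4 = 35
  a_9 = 1·35 + 1·22 + 0·9 + 1·8 = 65
  a_10 = 1·65 + 1·35 + 0·22 + 1·9 = 109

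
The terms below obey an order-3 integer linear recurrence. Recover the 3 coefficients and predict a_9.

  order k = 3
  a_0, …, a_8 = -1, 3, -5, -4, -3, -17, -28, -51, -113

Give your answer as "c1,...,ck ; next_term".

  a_3 = 1·-5 + 1·3 + 2·-1 = -4
  a_4 = 1·-4 + 1·-5 + 2·3 = -3
  a_5 = 1·-3 + 1·-4 + 2·-5 = -17
  a_6 = 1·-17 + 1·-3 + 2·-4 = -28
  a_7 = 1·-28 + 1·-17 + 2·-3 = -51
  a_8 = 1·-51 + 1·-28 + 2·-17 = -113
  a_9 = 1·-113 + 1·-51 + 2·-28 = -220

1,1,2 ; -220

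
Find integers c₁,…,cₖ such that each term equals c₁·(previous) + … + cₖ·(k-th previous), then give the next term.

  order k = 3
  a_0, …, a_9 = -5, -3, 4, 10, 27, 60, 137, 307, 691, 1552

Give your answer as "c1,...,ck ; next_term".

2,1,-1 ; 3488

  a_3 = 2·4 + 1·-3 + -1·-5 = 10
  a_4 = 2·10 + 1·4 + -1·-3 = 27
  a_5 = 2·27 + 1·10 + -1·4 = 60
  a_6 = 2·60 + 1·27 + -1·10 = 137
  a_7 = 2·137 + 1·60 + -1·27 = 307
  a_8 = 2·307 + 1·137 + -1·60 = 691
  a_9 = 2·691 + 1·307 + -1·137 = 1552
  a_10 = 2·1552 + 1·691 + -1·307 = 3488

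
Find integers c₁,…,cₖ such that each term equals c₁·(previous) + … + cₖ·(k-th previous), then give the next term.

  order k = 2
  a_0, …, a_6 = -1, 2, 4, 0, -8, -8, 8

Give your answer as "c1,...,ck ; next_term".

1,-2 ; 24

  a_2 = 1·2 + -2·-1 = 4
  a_3 = 1·4 + -2·2 = 0
  a_4 = 1·0 + -2·4 = -8
  a_5 = 1·-8 + -2·0 = -8
  a_6 = 1·-8 + -2·-8 = 8
  a_7 = 1·8 + -2·-8 = 24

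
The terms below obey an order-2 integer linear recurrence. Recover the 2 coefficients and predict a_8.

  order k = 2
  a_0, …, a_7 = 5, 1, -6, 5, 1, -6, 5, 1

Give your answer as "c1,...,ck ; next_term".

  a_2 = -1·1 + -1·5 = -6
  a_3 = -1·-6 + -1·1 = 5
  a_4 = -1·5 + -1·-6 = 1
  a_5 = -1·1 + -1·5 = -6
  a_6 = -1·-6 + -1·1 = 5
  a_7 = -1·5 + -1·-6 = 1
  a_8 = -1·1 + -1·5 = -6

-1,-1 ; -6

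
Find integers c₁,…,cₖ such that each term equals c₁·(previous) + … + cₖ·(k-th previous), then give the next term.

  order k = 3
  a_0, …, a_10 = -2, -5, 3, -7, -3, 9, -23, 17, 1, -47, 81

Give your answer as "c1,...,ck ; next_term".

  a_3 = -1·3 + 0·-5 + 2·-2 = -7
  a_4 = -1·-7 + 0·3 + 2·-5 = -3
  a_5 = -1·-3 + 0·-7 + 2·3 = 9
  a_6 = -1·9 + 0·-3 + 2·-7 = -23
  a_7 = -1·-23 + 0·9 + 2·-3 = 17
  a_8 = -1·17 + 0·-23 + 2·9 = 1
  a_9 = -1·1 + 0·17 + 2·-23 = -47
  a_10 = -1·-47 + 0·1 + 2·17 = 81
  a_11 = -1·81 + 0·-47 + 2·1 = -79

-1,0,2 ; -79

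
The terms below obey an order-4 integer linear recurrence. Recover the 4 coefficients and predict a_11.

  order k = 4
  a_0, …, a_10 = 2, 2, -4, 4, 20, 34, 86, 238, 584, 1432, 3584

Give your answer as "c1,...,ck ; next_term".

  a_4 = 3·4 + -2·-4 + 3·2 + -3·2 = 20
  a_5 = 3·20 + -2·4 + 3·-4 + -3·2 = 34
  a_6 = 3·34 + -2·20 + 3·4 + -3·-4 = 86
  a_7 = 3·86 + -2·34 + 3·20 + -3·4 = 238
  a_8 = 3·238 + -2·86 + 3·34 + -3·20 = 584
  a_9 = 3·584 + -2·238 + 3·86 + -3·34 = 1432
  a_10 = 3·1432 + -2·584 + 3·238 + -3·86 = 3584
  a_11 = 3·3584 + -2·1432 + 3·584 + -3·238 = 8926

3,-2,3,-3 ; 8926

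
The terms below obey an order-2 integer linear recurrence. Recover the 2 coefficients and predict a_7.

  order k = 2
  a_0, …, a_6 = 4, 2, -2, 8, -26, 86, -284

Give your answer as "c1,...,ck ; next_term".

  a_2 = -3·2 + 1·4 = -2
  a_3 = -3·-2 + 1·2 = 8
  a_4 = -3·8 + 1·-2 = -26
  a_5 = -3·-26 + 1·8 = 86
  a_6 = -3·86 + 1·-26 = -284
  a_7 = -3·-284 + 1·86 = 938

-3,1 ; 938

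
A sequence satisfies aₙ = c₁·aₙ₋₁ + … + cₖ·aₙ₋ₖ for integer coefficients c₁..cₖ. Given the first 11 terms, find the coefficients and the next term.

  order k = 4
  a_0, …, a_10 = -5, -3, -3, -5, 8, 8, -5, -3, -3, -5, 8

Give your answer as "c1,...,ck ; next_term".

0,-1,0,-1 ; 8

  a_4 = 0·-5 + -1·-3 + 0·-3 + -1·-5 = 8
  a_5 = 0·8 + -1·-5 + 0·-3 + -1·-3 = 8
  a_6 = 0·8 + -1·8 + 0·-5 + -1·-3 = -5
  a_7 = 0·-5 + -1·8 + 0·8 + -1·-5 = -3
  a_8 = 0·-3 + -1·-5 + 0·8 + -1·8 = -3
  a_9 = 0·-3 + -1·-3 + 0·-5 + -1·8 = -5
  a_10 = 0·-5 + -1·-3 + 0·-3 + -1·-5 = 8
  a_11 = 0·8 + -1·-5 + 0·-3 + -1·-3 = 8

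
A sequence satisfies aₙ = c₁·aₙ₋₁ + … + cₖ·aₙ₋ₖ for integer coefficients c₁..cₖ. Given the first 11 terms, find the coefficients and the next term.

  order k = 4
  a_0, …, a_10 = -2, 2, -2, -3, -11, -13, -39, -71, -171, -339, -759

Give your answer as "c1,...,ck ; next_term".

  a_4 = 1·-3 + 2·-2 + 0·2 + 2·-2 = -11
  a_5 = 1·-11 + 2·-3 + 0·-2 + 2·2 = -13
  a_6 = 1·-13 + 2·-11 + 0·-3 + 2·-2 = -39
  a_7 = 1·-39 + 2·-13 + 0·-11 + 2·-3 = -71
  a_8 = 1·-71 + 2·-39 + 0·-13 + 2·-11 = -171
  a_9 = 1·-171 + 2·-71 + 0·-39 + 2·-13 = -339
  a_10 = 1·-339 + 2·-171 + 0·-71 + 2·-39 = -759
  a_11 = 1·-759 + 2·-339 + 0·-171 + 2·-71 = -1579

1,2,0,2 ; -1579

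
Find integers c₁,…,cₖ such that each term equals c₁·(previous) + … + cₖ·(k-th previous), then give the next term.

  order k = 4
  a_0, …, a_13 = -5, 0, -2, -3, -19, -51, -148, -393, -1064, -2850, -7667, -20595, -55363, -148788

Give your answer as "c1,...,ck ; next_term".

3,0,-3,2 ; -399913

  a_4 = 3·-3 + 0·-2 + -3·0 + 2·-5 = -19
  a_5 = 3·-19 + 0·-3 + -3·-2 + 2·0 = -51
  a_6 = 3·-51 + 0·-19 + -3·-3 + 2·-2 = -148
  a_7 = 3·-148 + 0·-51 + -3·-19 + 2·-3 = -393
  a_8 = 3·-393 + 0·-148 + -3·-51 + 2·-19 = -1064
  a_9 = 3·-1064 + 0·-393 + -3·-148 + 2·-51 = -2850
  a_10 = 3·-2850 + 0·-1064 + -3·-393 + 2·-148 = -7667
  a_11 = 3·-7667 + 0·-2850 + -3·-1064 + 2·-393 = -20595
  a_12 = 3·-20595 + 0·-7667 + -3·-2850 + 2·-1064 = -55363
  a_13 = 3·-55363 + 0·-20595 + -3·-7667 + 2·-2850 = -148788
  a_14 = 3·-148788 + 0·-55363 + -3·-20595 + 2·-7667 = -399913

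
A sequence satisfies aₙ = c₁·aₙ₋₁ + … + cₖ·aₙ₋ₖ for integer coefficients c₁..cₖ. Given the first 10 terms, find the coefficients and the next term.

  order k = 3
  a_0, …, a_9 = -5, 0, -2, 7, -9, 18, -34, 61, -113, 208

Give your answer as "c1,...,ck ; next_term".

-1,1,-1 ; -382

  a_3 = -1·-2 + 1·0 + -1·-5 = 7
  a_4 = -1·7 + 1·-2 + -1·0 = -9
  a_5 = -1·-9 + 1·7 + -1·-2 = 18
  a_6 = -1·18 + 1·-9 + -1·7 = -34
  a_7 = -1·-34 + 1·18 + -1·-9 = 61
  a_8 = -1·61 + 1·-34 + -1·18 = -113
  a_9 = -1·-113 + 1·61 + -1·-34 = 208
  a_10 = -1·208 + 1·-113 + -1·61 = -382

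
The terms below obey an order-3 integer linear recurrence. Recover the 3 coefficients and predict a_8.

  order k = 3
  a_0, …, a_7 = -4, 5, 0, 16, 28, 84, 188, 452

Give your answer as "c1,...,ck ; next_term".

3,0,-4 ; 1020

  a_3 = 3·0 + 0·5 + -4·-4 = 16
  a_4 = 3·16 + 0·0 + -4·5 = 28
  a_5 = 3·28 + 0·16 + -4·0 = 84
  a_6 = 3·84 + 0·28 + -4·16 = 188
  a_7 = 3·188 + 0·84 + -4·28 = 452
  a_8 = 3·452 + 0·188 + -4·84 = 1020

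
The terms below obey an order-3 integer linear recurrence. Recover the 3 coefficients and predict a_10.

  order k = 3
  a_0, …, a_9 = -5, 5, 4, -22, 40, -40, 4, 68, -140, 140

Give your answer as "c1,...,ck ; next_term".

  a_3 = -3·4 + -4·5 + -2·-5 = -22
  a_4 = -3·-22 + -4·4 + -2·5 = 40
  a_5 = -3·40 + -4·-22 + -2·4 = -40
  a_6 = -3·-40 + -4·40 + -2·-22 = 4
  a_7 = -3·4 + -4·-40 + -2·40 = 68
  a_8 = -3·68 + -4·4 + -2·-40 = -140
  a_9 = -3·-140 + -4·68 + -2·4 = 140
  a_10 = -3·140 + -4·-140 + -2·68 = 4

-3,-4,-2 ; 4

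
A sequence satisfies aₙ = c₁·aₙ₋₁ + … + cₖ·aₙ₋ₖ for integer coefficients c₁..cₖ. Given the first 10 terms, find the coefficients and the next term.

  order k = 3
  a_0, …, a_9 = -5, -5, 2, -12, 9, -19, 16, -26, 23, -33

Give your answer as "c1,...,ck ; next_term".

  a_3 = -1·2 + 1·-5 + 1·-5 = -12
  a_4 = -1·-12 + 1·2 + 1·-5 = 9
  a_5 = -1·9 + 1·-12 + 1·2 = -19
  a_6 = -1·-19 + 1·9 + 1·-12 = 16
  a_7 = -1·16 + 1·-19 + 1·9 = -26
  a_8 = -1·-26 + 1·16 + 1·-19 = 23
  a_9 = -1·23 + 1·-26 + 1·16 = -33
  a_10 = -1·-33 + 1·23 + 1·-26 = 30

-1,1,1 ; 30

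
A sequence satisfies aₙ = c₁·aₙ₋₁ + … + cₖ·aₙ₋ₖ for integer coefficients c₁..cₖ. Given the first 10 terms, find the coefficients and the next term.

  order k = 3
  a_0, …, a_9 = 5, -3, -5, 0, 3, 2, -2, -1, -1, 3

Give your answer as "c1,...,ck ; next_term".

-1,0,-1 ; -2

  a_3 = -1·-5 + 0·-3 + -1·5 = 0
  a_4 = -1·0 + 0·-5 + -1·-3 = 3
  a_5 = -1·3 + 0·0 + -1·-5 = 2
  a_6 = -1·2 + 0·3 + -1·0 = -2
  a_7 = -1·-2 + 0·2 + -1·3 = -1
  a_8 = -1·-1 + 0·-2 + -1·2 = -1
  a_9 = -1·-1 + 0·-1 + -1·-2 = 3
  a_10 = -1·3 + 0·-1 + -1·-1 = -2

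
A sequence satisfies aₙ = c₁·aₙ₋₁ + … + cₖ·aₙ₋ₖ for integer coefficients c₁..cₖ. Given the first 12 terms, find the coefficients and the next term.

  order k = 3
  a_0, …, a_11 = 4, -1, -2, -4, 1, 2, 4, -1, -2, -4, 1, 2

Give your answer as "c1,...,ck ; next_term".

0,0,-1 ; 4

  a_3 = 0·-2 + 0·-1 + -1·4 = -4
  a_4 = 0·-4 + 0·-2 + -1·-1 = 1
  a_5 = 0·1 + 0·-4 + -1·-2 = 2
  a_6 = 0·2 + 0·1 + -1·-4 = 4
  a_7 = 0·4 + 0·2 + -1·1 = -1
  a_8 = 0·-1 + 0·4 + -1·2 = -2
  a_9 = 0·-2 + 0·-1 + -1·4 = -4
  a_10 = 0·-4 + 0·-2 + -1·-1 = 1
  a_11 = 0·1 + 0·-4 + -1·-2 = 2
  a_12 = 0·2 + 0·1 + -1·-4 = 4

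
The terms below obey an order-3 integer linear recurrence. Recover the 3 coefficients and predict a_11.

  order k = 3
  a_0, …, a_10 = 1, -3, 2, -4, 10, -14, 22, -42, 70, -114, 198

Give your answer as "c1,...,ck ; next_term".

-1,0,-2 ; -338

  a_3 = -1·2 + 0·-3 + -2·1 = -4
  a_4 = -1·-4 + 0·2 + -2·-3 = 10
  a_5 = -1·10 + 0·-4 + -2·2 = -14
  a_6 = -1·-14 + 0·10 + -2·-4 = 22
  a_7 = -1·22 + 0·-14 + -2·10 = -42
  a_8 = -1·-42 + 0·22 + -2·-14 = 70
  a_9 = -1·70 + 0·-42 + -2·22 = -114
  a_10 = -1·-114 + 0·70 + -2·-42 = 198
  a_11 = -1·198 + 0·-114 + -2·70 = -338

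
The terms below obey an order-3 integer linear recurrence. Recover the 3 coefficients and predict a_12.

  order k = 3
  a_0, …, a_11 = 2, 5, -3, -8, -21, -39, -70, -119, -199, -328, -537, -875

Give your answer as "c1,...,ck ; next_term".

2,0,-1 ; -1422

  a_3 = 2·-3 + 0·5 + -1·2 = -8
  a_4 = 2·-8 + 0·-3 + -1·5 = -21
  a_5 = 2·-21 + 0·-8 + -1·-3 = -39
  a_6 = 2·-39 + 0·-21 + -1·-8 = -70
  a_7 = 2·-70 + 0·-39 + -1·-21 = -119
  a_8 = 2·-119 + 0·-70 + -1·-39 = -199
  a_9 = 2·-199 + 0·-119 + -1·-70 = -328
  a_10 = 2·-328 + 0·-199 + -1·-119 = -537
  a_11 = 2·-537 + 0·-328 + -1·-199 = -875
  a_12 = 2·-875 + 0·-537 + -1·-328 = -1422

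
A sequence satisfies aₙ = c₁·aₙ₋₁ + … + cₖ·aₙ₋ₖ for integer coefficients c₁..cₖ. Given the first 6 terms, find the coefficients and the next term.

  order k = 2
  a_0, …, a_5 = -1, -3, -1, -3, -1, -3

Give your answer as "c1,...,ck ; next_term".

0,1 ; -1

  a_2 = 0·-3 + 1·-1 = -1
  a_3 = 0·-1 + 1·-3 = -3
  a_4 = 0·-3 + 1·-1 = -1
  a_5 = 0·-1 + 1·-3 = -3
  a_6 = 0·-3 + 1·-1 = -1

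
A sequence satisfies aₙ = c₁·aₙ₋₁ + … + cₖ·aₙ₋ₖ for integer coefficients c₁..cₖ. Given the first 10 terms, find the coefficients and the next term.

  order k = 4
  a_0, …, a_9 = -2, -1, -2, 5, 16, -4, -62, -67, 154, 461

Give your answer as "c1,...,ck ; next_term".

0,-3,-4,-3 ; -8

  a_4 = 0·5 + -3·-2 + -4·-1 + -3·-2 = 16
  a_5 = 0·16 + -3·5 + -4·-2 + -3·-1 = -4
  a_6 = 0·-4 + -3·16 + -4·5 + -3·-2 = -62
  a_7 = 0·-62 + -3·-4 + -4·16 + -3·5 = -67
  a_8 = 0·-67 + -3·-62 + -4·-4 + -3·16 = 154
  a_9 = 0·154 + -3·-67 + -4·-62 + -3·-4 = 461
  a_10 = 0·461 + -3·154 + -4·-67 + -3·-62 = -8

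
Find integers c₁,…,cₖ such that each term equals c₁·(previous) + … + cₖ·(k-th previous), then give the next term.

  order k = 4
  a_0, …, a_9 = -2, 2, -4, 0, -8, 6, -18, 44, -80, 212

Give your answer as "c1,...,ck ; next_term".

  a_4 = -1·0 + 3·-4 + -1·2 + -3·-2 = -8
  a_5 = -1·-8 + 3·0 + -1·-4 + -3·2 = 6
  a_6 = -1·6 + 3·-8 + -1·0 + -3·-4 = -18
  a_7 = -1·-18 + 3·6 + -1·-8 + -3·0 = 44
  a_8 = -1·44 + 3·-18 + -1·6 + -3·-8 = -80
  a_9 = -1·-80 + 3·44 + -1·-18 + -3·6 = 212
  a_10 = -1·212 + 3·-80 + -1·44 + -3·-18 = -442

-1,3,-1,-3 ; -442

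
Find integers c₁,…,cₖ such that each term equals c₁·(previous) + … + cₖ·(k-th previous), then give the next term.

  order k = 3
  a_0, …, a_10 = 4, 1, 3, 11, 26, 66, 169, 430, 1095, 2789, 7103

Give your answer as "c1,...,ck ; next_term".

  a_3 = 2·3 + 1·1 + 1·4 = 11
  a_4 = 2·11 + 1·3 + 1·1 = 26
  a_5 = 2·26 + 1·11 + 1·3 = 66
  a_6 = 2·66 + 1·26 + 1·11 = 169
  a_7 = 2·169 + 1·66 + 1·26 = 430
  a_8 = 2·430 + 1·169 + 1·66 = 1095
  a_9 = 2·1095 + 1·430 + 1·169 = 2789
  a_10 = 2·2789 + 1·1095 + 1·430 = 7103
  a_11 = 2·7103 + 1·2789 + 1·1095 = 18090

2,1,1 ; 18090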